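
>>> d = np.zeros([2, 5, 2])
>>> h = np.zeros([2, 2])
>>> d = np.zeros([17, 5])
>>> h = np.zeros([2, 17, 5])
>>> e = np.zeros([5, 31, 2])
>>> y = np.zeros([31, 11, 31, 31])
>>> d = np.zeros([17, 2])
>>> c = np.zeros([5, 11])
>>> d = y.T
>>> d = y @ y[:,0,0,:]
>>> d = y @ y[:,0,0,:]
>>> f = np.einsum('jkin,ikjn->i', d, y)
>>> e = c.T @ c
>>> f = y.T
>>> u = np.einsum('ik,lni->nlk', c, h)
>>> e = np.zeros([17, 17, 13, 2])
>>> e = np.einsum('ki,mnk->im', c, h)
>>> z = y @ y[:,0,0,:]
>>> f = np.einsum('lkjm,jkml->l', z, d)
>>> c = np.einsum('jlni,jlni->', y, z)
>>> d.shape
(31, 11, 31, 31)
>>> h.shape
(2, 17, 5)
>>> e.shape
(11, 2)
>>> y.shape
(31, 11, 31, 31)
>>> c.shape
()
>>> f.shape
(31,)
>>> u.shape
(17, 2, 11)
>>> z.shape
(31, 11, 31, 31)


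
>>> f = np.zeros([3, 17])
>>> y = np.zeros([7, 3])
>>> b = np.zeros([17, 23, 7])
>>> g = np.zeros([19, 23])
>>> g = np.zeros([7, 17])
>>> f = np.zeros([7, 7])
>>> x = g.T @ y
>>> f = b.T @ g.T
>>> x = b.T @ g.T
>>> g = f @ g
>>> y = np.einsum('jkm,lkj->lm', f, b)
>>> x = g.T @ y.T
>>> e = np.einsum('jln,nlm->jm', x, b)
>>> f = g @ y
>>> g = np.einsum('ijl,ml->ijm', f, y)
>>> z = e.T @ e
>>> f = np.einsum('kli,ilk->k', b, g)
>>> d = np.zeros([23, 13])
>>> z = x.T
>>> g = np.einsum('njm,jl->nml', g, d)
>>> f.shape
(17,)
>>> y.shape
(17, 7)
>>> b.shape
(17, 23, 7)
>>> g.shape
(7, 17, 13)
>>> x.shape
(17, 23, 17)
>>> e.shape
(17, 7)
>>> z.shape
(17, 23, 17)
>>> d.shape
(23, 13)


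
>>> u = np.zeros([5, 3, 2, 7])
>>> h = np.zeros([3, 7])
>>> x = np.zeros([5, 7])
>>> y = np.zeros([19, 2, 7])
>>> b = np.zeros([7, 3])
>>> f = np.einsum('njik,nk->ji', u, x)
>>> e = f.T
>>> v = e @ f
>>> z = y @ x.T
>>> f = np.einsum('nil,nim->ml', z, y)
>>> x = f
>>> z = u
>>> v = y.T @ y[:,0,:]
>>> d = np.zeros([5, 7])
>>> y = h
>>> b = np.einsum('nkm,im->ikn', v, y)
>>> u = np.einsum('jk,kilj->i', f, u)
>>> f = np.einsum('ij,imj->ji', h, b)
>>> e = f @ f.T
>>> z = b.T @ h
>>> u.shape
(3,)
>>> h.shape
(3, 7)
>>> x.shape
(7, 5)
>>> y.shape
(3, 7)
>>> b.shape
(3, 2, 7)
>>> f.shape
(7, 3)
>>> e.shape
(7, 7)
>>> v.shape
(7, 2, 7)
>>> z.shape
(7, 2, 7)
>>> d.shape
(5, 7)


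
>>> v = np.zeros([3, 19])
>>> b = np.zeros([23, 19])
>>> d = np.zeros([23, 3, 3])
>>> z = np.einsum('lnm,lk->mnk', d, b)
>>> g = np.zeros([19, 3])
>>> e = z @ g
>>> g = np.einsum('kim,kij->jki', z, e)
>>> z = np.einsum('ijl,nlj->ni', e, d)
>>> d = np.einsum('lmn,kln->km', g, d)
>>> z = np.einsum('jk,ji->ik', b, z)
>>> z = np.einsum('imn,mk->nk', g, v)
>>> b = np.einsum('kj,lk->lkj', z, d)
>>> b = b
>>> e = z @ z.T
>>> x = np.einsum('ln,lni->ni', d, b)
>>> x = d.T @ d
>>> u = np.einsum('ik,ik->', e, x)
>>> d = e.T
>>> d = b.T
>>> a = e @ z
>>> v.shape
(3, 19)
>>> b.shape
(23, 3, 19)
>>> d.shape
(19, 3, 23)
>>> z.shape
(3, 19)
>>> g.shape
(3, 3, 3)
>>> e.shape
(3, 3)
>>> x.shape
(3, 3)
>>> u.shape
()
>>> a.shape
(3, 19)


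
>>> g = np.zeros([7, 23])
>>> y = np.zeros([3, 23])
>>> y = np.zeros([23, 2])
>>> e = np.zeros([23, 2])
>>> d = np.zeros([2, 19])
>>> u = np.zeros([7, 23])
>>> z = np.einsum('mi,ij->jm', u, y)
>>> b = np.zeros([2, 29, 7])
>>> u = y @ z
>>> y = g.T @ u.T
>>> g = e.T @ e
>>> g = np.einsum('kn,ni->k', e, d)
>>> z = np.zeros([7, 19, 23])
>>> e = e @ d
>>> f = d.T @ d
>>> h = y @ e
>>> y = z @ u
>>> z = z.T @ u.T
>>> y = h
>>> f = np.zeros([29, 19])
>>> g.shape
(23,)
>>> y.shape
(23, 19)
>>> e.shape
(23, 19)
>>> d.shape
(2, 19)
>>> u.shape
(23, 7)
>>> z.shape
(23, 19, 23)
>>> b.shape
(2, 29, 7)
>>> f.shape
(29, 19)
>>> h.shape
(23, 19)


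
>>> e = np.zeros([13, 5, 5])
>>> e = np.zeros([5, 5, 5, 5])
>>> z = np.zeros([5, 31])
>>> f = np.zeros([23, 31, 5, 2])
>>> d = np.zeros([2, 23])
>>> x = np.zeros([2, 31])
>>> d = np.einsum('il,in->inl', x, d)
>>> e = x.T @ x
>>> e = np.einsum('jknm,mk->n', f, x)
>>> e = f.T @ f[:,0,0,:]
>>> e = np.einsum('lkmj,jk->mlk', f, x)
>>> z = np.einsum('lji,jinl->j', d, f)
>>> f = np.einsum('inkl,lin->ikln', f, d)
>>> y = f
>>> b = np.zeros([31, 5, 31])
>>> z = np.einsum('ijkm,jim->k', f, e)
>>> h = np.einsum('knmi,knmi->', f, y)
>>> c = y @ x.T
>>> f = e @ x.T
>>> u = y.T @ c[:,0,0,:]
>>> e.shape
(5, 23, 31)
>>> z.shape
(2,)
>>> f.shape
(5, 23, 2)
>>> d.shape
(2, 23, 31)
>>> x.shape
(2, 31)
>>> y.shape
(23, 5, 2, 31)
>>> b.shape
(31, 5, 31)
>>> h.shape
()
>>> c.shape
(23, 5, 2, 2)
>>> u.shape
(31, 2, 5, 2)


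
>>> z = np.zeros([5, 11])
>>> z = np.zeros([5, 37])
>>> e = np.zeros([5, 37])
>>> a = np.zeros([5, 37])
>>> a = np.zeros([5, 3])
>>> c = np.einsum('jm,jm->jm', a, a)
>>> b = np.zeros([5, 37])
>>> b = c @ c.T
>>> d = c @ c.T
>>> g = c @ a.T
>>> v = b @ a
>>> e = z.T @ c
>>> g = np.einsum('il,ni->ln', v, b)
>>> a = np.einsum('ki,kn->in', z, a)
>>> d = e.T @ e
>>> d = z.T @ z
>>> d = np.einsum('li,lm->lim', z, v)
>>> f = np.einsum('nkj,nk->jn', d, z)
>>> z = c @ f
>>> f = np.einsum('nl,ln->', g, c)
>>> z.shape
(5, 5)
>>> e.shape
(37, 3)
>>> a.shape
(37, 3)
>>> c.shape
(5, 3)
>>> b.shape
(5, 5)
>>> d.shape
(5, 37, 3)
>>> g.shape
(3, 5)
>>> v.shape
(5, 3)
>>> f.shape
()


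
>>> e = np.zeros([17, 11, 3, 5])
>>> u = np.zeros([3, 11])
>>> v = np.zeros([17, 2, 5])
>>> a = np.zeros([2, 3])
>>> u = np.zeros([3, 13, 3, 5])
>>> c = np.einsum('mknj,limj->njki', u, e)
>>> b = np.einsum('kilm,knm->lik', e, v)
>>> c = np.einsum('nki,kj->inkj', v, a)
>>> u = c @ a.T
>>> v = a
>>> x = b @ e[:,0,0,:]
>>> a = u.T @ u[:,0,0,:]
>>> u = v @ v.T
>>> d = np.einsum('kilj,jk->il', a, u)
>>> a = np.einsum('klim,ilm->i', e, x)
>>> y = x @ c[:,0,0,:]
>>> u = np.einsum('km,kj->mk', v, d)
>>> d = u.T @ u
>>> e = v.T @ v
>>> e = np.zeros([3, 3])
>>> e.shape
(3, 3)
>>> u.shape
(3, 2)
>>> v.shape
(2, 3)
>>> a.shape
(3,)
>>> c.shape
(5, 17, 2, 3)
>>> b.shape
(3, 11, 17)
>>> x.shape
(3, 11, 5)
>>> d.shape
(2, 2)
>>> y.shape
(3, 11, 3)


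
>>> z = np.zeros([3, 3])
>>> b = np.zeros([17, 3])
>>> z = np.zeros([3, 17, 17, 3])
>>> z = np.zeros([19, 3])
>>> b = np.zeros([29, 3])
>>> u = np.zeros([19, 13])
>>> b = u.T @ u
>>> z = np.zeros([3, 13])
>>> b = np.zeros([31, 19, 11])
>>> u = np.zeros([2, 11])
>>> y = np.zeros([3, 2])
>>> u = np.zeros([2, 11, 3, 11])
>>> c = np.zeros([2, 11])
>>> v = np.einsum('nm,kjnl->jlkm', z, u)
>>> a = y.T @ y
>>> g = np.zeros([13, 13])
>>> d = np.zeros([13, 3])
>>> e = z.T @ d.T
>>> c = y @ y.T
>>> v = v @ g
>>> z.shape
(3, 13)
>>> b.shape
(31, 19, 11)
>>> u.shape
(2, 11, 3, 11)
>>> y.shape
(3, 2)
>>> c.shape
(3, 3)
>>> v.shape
(11, 11, 2, 13)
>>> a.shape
(2, 2)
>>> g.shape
(13, 13)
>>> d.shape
(13, 3)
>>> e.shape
(13, 13)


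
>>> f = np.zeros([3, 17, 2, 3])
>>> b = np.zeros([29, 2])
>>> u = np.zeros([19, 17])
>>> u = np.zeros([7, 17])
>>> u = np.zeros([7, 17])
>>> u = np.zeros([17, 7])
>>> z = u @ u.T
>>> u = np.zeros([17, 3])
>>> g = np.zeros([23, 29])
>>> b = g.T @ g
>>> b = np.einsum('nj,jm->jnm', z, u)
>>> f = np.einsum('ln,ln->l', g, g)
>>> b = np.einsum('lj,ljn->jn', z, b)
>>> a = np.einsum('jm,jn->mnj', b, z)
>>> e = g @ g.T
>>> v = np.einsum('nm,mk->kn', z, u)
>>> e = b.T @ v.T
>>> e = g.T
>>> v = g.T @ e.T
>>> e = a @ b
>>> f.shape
(23,)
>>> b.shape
(17, 3)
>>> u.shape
(17, 3)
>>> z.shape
(17, 17)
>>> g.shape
(23, 29)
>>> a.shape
(3, 17, 17)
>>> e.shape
(3, 17, 3)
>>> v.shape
(29, 29)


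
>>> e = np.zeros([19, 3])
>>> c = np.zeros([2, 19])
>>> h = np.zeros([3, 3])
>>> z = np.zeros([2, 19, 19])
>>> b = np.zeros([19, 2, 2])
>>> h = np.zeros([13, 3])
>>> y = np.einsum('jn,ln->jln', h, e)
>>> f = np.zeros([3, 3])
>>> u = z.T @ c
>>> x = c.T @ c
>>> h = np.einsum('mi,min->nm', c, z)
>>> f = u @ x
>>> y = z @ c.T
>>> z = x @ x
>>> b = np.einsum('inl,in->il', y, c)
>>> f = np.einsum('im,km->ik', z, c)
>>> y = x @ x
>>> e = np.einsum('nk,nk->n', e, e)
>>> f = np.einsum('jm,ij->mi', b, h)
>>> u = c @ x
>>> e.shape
(19,)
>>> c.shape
(2, 19)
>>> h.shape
(19, 2)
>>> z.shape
(19, 19)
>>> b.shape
(2, 2)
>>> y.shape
(19, 19)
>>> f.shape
(2, 19)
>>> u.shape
(2, 19)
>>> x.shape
(19, 19)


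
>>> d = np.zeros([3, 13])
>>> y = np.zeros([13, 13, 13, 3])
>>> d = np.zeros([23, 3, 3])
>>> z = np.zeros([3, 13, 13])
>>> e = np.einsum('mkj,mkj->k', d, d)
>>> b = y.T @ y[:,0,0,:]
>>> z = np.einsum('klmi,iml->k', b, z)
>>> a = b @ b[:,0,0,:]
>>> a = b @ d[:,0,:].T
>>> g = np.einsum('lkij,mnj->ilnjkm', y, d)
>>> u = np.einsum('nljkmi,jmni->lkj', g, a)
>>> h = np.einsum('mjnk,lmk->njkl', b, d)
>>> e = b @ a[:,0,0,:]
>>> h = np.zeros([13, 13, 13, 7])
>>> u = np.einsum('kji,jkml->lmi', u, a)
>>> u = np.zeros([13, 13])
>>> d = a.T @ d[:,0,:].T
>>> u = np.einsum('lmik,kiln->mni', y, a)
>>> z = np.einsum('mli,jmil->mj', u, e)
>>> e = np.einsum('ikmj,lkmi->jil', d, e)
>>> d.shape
(23, 13, 13, 23)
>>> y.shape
(13, 13, 13, 3)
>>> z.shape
(13, 3)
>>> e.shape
(23, 23, 3)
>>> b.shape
(3, 13, 13, 3)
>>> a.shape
(3, 13, 13, 23)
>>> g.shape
(13, 13, 3, 3, 13, 23)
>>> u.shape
(13, 23, 13)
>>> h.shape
(13, 13, 13, 7)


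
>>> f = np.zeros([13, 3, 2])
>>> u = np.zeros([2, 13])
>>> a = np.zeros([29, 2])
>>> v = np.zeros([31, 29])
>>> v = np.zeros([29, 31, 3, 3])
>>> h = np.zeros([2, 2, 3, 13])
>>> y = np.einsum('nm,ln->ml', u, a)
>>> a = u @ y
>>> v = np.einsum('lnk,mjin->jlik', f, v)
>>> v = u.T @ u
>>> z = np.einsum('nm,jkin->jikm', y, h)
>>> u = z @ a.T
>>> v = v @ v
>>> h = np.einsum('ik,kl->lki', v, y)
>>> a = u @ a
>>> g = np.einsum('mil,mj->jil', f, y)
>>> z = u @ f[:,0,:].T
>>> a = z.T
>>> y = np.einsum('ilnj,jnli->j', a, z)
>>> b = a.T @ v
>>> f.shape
(13, 3, 2)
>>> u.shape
(2, 3, 2, 2)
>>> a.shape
(13, 2, 3, 2)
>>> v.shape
(13, 13)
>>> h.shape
(29, 13, 13)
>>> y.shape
(2,)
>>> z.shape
(2, 3, 2, 13)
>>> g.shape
(29, 3, 2)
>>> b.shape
(2, 3, 2, 13)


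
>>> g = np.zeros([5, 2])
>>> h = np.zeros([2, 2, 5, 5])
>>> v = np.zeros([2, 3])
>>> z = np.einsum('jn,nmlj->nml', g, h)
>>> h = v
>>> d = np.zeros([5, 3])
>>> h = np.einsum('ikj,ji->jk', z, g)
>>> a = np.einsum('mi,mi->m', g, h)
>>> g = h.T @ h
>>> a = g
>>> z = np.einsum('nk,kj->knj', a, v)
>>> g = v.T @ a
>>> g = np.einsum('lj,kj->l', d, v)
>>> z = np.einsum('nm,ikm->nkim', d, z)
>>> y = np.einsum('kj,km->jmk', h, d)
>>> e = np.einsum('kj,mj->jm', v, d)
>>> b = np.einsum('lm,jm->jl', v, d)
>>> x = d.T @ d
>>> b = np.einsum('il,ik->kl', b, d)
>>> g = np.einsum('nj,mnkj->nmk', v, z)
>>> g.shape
(2, 5, 2)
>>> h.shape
(5, 2)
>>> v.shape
(2, 3)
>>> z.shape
(5, 2, 2, 3)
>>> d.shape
(5, 3)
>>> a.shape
(2, 2)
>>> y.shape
(2, 3, 5)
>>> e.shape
(3, 5)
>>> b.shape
(3, 2)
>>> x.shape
(3, 3)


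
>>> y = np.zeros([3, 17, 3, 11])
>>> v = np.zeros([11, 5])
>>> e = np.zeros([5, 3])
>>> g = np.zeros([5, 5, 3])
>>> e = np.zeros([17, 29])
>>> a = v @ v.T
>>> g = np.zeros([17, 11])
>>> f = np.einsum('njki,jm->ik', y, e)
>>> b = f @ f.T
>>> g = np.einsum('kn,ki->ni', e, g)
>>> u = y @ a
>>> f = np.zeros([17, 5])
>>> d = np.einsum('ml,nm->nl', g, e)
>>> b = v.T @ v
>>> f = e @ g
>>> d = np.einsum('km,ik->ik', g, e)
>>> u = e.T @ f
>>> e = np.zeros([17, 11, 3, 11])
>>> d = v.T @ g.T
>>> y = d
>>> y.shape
(5, 29)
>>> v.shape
(11, 5)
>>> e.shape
(17, 11, 3, 11)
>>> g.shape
(29, 11)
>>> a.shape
(11, 11)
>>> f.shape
(17, 11)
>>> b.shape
(5, 5)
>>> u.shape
(29, 11)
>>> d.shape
(5, 29)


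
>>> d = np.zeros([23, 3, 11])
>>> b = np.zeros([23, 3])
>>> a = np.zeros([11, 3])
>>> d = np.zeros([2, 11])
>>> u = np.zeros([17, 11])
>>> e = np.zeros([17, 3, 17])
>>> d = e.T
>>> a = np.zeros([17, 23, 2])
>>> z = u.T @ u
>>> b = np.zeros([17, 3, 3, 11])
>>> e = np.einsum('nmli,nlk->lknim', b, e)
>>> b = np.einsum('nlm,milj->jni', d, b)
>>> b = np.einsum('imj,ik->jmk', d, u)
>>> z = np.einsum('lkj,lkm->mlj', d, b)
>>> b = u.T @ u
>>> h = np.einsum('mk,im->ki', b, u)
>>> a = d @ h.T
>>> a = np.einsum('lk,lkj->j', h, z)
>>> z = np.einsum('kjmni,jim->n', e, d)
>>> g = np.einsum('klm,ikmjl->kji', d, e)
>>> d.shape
(17, 3, 17)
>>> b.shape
(11, 11)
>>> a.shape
(17,)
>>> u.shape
(17, 11)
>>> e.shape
(3, 17, 17, 11, 3)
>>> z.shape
(11,)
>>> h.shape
(11, 17)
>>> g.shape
(17, 11, 3)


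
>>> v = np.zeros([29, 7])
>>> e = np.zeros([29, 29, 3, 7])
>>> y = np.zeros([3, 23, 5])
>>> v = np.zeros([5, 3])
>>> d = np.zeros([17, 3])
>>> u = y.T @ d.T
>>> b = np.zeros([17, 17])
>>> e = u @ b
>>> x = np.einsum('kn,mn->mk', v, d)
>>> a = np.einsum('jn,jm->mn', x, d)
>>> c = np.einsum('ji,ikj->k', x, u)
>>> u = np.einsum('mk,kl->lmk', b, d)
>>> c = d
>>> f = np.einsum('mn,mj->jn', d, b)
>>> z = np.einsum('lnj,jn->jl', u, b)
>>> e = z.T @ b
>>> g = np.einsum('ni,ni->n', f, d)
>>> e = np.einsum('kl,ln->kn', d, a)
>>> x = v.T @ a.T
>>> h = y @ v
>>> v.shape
(5, 3)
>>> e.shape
(17, 5)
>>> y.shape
(3, 23, 5)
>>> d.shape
(17, 3)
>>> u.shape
(3, 17, 17)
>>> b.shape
(17, 17)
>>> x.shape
(3, 3)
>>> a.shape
(3, 5)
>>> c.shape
(17, 3)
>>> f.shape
(17, 3)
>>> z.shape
(17, 3)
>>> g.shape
(17,)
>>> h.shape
(3, 23, 3)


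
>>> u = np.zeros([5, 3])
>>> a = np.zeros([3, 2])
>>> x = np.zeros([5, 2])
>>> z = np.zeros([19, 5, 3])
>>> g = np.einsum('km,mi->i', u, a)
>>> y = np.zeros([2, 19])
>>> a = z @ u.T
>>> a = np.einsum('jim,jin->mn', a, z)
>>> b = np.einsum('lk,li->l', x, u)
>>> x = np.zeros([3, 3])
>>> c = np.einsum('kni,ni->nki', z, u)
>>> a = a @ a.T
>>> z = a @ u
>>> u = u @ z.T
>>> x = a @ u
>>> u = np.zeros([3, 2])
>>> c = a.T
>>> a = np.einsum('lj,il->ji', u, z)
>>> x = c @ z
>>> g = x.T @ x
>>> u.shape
(3, 2)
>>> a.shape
(2, 5)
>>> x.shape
(5, 3)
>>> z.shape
(5, 3)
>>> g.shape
(3, 3)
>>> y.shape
(2, 19)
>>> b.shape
(5,)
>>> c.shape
(5, 5)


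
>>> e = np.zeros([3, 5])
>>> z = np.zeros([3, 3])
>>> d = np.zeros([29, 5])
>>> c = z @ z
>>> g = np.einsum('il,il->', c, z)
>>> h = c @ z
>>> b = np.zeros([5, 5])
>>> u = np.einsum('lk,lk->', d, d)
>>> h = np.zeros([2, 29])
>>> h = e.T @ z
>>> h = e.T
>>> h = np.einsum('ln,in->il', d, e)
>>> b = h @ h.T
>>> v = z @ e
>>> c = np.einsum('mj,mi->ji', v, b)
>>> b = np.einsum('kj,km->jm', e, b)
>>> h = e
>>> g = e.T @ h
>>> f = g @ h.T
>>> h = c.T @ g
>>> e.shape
(3, 5)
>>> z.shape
(3, 3)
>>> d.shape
(29, 5)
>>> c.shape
(5, 3)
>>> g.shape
(5, 5)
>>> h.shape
(3, 5)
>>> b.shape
(5, 3)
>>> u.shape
()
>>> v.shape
(3, 5)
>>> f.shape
(5, 3)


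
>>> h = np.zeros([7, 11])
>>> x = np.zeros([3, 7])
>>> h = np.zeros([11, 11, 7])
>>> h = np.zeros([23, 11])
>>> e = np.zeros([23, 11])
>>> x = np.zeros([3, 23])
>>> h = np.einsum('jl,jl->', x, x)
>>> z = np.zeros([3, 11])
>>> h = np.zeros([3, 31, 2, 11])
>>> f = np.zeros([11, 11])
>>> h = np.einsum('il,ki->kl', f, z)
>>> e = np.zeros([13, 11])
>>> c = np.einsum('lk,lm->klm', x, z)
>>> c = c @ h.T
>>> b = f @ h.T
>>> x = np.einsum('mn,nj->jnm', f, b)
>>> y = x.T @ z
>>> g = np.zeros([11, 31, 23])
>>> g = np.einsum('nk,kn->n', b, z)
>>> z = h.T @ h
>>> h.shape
(3, 11)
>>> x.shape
(3, 11, 11)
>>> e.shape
(13, 11)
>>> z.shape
(11, 11)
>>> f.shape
(11, 11)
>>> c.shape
(23, 3, 3)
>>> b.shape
(11, 3)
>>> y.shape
(11, 11, 11)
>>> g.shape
(11,)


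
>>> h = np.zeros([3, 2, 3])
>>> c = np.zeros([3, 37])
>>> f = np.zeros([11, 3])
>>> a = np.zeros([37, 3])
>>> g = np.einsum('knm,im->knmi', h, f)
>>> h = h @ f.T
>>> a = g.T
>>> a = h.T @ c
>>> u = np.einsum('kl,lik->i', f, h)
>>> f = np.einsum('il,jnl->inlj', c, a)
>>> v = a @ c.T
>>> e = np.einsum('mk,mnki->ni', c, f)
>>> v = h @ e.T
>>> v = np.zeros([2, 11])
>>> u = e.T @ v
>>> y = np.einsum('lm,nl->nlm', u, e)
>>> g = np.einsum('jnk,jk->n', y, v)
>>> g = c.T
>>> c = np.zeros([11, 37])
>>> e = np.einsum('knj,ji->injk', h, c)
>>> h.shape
(3, 2, 11)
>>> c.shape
(11, 37)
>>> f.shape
(3, 2, 37, 11)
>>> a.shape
(11, 2, 37)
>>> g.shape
(37, 3)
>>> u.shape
(11, 11)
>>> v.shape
(2, 11)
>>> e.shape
(37, 2, 11, 3)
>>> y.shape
(2, 11, 11)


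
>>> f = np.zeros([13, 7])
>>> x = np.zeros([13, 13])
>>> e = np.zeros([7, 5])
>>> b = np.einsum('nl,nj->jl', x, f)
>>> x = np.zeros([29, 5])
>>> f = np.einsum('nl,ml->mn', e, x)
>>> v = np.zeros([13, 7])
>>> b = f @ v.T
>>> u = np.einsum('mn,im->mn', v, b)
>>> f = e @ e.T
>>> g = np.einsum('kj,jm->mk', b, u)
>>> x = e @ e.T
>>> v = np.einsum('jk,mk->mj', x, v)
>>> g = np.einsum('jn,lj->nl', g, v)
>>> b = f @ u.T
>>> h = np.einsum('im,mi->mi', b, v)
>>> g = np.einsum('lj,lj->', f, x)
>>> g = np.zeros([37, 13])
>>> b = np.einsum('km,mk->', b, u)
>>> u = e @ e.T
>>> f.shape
(7, 7)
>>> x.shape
(7, 7)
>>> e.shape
(7, 5)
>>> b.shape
()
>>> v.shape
(13, 7)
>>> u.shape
(7, 7)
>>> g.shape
(37, 13)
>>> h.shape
(13, 7)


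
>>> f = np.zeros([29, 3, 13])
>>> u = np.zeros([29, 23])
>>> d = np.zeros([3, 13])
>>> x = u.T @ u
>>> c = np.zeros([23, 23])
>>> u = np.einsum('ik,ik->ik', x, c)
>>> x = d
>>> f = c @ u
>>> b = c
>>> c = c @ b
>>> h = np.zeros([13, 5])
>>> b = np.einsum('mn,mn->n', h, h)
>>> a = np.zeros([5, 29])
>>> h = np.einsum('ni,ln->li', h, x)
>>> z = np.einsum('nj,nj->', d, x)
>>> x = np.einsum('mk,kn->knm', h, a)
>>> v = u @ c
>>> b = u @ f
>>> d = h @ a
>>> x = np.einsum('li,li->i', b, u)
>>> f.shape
(23, 23)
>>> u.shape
(23, 23)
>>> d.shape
(3, 29)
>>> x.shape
(23,)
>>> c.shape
(23, 23)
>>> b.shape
(23, 23)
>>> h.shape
(3, 5)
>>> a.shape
(5, 29)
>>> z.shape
()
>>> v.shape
(23, 23)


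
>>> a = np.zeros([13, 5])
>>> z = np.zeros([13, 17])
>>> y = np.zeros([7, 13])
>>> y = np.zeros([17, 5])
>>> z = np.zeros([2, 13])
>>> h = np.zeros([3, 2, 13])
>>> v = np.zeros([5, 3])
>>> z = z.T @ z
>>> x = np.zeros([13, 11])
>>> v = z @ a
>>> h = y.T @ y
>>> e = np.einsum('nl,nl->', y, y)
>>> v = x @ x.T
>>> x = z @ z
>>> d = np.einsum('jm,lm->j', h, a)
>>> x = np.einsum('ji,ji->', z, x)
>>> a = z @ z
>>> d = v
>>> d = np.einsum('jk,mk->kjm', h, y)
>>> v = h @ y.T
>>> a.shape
(13, 13)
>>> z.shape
(13, 13)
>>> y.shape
(17, 5)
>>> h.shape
(5, 5)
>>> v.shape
(5, 17)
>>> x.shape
()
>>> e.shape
()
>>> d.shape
(5, 5, 17)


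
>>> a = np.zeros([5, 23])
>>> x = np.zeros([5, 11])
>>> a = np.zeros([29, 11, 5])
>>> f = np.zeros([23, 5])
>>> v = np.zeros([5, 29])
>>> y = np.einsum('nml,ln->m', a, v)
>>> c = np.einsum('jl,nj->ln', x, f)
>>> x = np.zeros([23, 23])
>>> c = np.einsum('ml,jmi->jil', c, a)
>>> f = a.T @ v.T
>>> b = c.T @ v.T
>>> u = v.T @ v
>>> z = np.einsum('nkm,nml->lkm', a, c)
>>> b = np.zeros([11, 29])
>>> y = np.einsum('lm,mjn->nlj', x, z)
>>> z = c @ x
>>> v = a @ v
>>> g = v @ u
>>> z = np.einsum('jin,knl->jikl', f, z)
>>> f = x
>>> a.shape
(29, 11, 5)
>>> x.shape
(23, 23)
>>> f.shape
(23, 23)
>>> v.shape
(29, 11, 29)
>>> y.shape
(5, 23, 11)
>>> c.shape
(29, 5, 23)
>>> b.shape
(11, 29)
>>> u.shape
(29, 29)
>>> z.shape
(5, 11, 29, 23)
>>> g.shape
(29, 11, 29)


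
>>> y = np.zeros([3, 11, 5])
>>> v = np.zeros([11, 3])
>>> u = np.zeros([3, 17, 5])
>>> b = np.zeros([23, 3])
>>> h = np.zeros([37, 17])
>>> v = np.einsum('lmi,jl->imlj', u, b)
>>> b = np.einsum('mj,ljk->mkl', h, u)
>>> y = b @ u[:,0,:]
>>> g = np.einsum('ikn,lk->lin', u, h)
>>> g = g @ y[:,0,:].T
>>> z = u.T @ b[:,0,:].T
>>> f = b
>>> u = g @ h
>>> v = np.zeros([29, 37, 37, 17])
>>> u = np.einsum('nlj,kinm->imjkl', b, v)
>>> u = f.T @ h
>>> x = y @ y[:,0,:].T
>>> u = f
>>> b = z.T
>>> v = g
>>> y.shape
(37, 5, 5)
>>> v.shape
(37, 3, 37)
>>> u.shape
(37, 5, 3)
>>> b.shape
(37, 17, 5)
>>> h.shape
(37, 17)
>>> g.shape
(37, 3, 37)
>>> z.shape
(5, 17, 37)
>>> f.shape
(37, 5, 3)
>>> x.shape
(37, 5, 37)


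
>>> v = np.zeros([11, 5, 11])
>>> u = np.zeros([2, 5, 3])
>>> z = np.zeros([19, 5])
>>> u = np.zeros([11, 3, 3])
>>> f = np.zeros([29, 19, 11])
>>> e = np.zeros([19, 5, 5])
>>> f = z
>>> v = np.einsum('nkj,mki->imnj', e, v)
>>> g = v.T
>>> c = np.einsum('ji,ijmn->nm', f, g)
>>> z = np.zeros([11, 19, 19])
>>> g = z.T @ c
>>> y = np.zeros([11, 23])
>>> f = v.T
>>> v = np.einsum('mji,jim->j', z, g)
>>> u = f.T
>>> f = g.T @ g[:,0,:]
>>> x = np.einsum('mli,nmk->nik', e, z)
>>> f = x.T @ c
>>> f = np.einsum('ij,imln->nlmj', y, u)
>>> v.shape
(19,)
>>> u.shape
(11, 11, 19, 5)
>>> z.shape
(11, 19, 19)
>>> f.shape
(5, 19, 11, 23)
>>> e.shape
(19, 5, 5)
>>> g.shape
(19, 19, 11)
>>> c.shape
(11, 11)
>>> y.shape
(11, 23)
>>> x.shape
(11, 5, 19)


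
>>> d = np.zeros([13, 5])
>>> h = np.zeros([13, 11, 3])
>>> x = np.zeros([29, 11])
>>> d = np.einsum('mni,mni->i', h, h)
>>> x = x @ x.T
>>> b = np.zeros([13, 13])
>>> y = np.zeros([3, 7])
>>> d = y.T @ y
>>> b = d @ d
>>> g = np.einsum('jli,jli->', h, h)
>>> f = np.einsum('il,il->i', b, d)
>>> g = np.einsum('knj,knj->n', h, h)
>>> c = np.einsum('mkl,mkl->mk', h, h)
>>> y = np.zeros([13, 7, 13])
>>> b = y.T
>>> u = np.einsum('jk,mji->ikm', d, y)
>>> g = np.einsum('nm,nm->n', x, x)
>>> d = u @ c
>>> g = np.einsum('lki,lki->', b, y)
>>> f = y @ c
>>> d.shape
(13, 7, 11)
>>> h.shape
(13, 11, 3)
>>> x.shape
(29, 29)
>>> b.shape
(13, 7, 13)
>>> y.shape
(13, 7, 13)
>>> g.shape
()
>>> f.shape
(13, 7, 11)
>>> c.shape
(13, 11)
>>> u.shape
(13, 7, 13)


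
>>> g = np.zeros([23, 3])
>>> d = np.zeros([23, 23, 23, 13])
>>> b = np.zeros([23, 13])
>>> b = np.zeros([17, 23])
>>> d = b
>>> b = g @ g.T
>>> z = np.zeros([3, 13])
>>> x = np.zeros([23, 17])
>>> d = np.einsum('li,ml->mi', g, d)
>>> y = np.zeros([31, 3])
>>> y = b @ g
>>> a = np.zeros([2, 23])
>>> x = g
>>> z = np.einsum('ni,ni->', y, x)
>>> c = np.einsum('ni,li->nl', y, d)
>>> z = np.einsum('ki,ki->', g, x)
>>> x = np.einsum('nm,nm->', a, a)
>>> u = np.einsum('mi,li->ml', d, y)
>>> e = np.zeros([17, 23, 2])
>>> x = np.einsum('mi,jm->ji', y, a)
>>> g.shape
(23, 3)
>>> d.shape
(17, 3)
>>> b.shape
(23, 23)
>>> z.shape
()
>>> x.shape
(2, 3)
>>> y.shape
(23, 3)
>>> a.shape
(2, 23)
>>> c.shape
(23, 17)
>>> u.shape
(17, 23)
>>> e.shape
(17, 23, 2)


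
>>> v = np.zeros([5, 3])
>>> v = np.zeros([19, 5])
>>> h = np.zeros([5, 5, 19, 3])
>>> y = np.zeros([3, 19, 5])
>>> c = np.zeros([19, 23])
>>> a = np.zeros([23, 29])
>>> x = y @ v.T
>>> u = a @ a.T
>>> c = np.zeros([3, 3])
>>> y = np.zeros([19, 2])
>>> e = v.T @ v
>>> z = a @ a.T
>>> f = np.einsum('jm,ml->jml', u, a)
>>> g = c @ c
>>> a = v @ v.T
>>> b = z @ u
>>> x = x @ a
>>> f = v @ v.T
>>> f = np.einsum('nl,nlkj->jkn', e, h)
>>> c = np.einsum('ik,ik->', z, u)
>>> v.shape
(19, 5)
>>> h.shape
(5, 5, 19, 3)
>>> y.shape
(19, 2)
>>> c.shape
()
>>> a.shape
(19, 19)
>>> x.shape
(3, 19, 19)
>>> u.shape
(23, 23)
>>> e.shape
(5, 5)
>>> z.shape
(23, 23)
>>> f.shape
(3, 19, 5)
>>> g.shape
(3, 3)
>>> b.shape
(23, 23)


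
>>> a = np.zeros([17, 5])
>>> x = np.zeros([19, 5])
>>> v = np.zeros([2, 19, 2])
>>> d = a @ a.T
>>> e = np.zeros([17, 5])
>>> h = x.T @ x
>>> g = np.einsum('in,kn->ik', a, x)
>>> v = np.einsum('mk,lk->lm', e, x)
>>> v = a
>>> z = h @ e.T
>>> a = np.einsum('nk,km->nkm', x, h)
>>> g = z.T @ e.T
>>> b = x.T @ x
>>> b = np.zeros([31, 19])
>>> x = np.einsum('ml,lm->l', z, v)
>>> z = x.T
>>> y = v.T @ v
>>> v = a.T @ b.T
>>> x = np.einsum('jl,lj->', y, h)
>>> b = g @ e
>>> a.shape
(19, 5, 5)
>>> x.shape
()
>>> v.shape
(5, 5, 31)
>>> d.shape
(17, 17)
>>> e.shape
(17, 5)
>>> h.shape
(5, 5)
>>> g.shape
(17, 17)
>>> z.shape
(17,)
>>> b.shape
(17, 5)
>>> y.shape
(5, 5)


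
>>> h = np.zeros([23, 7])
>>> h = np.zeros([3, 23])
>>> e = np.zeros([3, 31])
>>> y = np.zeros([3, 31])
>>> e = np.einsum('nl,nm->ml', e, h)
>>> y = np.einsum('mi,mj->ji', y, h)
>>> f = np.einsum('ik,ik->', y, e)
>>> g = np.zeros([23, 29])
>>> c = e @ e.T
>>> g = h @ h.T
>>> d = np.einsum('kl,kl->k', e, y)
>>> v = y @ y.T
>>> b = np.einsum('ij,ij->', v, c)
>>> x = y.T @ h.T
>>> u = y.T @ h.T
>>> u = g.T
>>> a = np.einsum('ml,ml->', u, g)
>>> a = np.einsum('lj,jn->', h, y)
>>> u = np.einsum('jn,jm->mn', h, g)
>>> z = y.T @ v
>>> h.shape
(3, 23)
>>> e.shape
(23, 31)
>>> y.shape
(23, 31)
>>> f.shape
()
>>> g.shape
(3, 3)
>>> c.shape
(23, 23)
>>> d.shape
(23,)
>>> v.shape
(23, 23)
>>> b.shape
()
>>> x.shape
(31, 3)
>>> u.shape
(3, 23)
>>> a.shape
()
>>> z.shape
(31, 23)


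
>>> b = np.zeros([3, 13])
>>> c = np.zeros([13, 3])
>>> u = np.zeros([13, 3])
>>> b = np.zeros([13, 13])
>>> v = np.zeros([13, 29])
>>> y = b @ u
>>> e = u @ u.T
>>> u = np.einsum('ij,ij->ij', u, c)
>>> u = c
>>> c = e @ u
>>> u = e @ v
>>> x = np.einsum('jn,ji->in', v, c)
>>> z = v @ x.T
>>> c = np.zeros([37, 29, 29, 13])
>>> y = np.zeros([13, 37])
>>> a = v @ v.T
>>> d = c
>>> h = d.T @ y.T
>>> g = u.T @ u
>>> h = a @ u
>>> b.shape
(13, 13)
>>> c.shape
(37, 29, 29, 13)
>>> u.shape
(13, 29)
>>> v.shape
(13, 29)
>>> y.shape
(13, 37)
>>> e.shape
(13, 13)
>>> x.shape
(3, 29)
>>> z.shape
(13, 3)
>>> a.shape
(13, 13)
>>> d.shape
(37, 29, 29, 13)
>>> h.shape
(13, 29)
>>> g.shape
(29, 29)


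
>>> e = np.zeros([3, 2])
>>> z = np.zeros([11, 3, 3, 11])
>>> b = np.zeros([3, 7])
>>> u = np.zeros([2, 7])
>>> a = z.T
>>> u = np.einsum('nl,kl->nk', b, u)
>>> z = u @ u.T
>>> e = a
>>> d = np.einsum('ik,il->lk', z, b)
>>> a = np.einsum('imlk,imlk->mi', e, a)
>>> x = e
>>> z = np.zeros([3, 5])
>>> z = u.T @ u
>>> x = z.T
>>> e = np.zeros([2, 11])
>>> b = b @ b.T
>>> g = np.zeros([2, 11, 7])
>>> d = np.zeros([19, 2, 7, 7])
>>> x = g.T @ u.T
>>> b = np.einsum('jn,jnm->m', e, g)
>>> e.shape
(2, 11)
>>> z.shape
(2, 2)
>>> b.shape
(7,)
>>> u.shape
(3, 2)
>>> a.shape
(3, 11)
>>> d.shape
(19, 2, 7, 7)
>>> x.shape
(7, 11, 3)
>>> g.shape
(2, 11, 7)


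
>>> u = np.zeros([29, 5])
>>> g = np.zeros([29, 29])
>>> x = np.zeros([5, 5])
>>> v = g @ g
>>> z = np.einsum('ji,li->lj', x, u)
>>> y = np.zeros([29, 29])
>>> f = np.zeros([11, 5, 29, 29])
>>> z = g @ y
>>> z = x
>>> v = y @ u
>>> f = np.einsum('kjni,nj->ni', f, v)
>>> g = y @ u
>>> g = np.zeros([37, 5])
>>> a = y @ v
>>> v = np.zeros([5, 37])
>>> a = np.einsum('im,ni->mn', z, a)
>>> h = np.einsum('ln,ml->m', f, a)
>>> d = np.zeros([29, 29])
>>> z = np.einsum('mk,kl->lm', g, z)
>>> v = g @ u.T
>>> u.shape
(29, 5)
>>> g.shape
(37, 5)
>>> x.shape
(5, 5)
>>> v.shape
(37, 29)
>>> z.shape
(5, 37)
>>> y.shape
(29, 29)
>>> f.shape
(29, 29)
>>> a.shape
(5, 29)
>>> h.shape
(5,)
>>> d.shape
(29, 29)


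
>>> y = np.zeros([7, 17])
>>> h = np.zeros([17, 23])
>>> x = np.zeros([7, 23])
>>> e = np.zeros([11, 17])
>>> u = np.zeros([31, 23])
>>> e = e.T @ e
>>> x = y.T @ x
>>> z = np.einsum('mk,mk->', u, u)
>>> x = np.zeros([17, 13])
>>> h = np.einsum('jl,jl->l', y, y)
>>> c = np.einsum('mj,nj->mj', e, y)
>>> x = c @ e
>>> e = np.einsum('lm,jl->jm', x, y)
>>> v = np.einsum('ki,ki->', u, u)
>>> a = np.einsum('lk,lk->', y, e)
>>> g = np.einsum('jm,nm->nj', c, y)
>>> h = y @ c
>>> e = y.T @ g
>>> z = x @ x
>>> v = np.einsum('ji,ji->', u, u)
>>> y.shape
(7, 17)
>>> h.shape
(7, 17)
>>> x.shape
(17, 17)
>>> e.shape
(17, 17)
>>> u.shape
(31, 23)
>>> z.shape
(17, 17)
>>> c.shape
(17, 17)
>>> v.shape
()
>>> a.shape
()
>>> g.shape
(7, 17)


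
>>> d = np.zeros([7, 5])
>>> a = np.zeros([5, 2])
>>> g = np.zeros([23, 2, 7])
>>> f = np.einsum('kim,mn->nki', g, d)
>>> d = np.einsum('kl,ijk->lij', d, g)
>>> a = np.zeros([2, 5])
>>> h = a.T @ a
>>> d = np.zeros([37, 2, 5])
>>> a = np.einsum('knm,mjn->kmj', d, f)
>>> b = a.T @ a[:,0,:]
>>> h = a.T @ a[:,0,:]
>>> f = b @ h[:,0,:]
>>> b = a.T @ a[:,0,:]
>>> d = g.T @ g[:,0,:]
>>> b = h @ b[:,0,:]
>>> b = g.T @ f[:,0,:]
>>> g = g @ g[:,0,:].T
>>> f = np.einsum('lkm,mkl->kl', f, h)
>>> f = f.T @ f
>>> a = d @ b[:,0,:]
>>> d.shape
(7, 2, 7)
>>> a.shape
(7, 2, 23)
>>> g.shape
(23, 2, 23)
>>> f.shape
(23, 23)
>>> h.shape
(23, 5, 23)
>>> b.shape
(7, 2, 23)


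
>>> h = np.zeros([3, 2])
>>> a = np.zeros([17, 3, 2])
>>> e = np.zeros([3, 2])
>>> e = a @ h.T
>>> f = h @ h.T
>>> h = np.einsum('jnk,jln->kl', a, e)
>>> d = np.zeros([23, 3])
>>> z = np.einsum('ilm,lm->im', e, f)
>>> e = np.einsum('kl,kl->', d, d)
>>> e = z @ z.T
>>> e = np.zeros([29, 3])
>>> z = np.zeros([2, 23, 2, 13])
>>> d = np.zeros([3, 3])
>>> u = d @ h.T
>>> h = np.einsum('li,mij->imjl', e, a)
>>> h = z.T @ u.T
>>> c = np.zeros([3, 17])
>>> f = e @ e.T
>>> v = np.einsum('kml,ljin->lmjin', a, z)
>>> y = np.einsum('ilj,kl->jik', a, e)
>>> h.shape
(13, 2, 23, 3)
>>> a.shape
(17, 3, 2)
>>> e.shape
(29, 3)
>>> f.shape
(29, 29)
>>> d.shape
(3, 3)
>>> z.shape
(2, 23, 2, 13)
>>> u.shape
(3, 2)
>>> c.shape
(3, 17)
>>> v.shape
(2, 3, 23, 2, 13)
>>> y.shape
(2, 17, 29)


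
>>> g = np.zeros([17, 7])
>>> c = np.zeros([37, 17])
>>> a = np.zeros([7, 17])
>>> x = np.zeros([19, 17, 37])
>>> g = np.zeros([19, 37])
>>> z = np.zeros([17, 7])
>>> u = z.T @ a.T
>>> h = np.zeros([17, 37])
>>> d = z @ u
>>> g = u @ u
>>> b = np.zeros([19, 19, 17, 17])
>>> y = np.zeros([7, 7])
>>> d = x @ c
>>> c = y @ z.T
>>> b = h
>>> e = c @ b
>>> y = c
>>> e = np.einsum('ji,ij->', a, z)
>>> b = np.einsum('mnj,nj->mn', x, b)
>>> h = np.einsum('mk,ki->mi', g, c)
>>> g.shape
(7, 7)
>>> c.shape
(7, 17)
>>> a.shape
(7, 17)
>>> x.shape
(19, 17, 37)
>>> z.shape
(17, 7)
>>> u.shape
(7, 7)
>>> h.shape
(7, 17)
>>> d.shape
(19, 17, 17)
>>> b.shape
(19, 17)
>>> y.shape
(7, 17)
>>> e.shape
()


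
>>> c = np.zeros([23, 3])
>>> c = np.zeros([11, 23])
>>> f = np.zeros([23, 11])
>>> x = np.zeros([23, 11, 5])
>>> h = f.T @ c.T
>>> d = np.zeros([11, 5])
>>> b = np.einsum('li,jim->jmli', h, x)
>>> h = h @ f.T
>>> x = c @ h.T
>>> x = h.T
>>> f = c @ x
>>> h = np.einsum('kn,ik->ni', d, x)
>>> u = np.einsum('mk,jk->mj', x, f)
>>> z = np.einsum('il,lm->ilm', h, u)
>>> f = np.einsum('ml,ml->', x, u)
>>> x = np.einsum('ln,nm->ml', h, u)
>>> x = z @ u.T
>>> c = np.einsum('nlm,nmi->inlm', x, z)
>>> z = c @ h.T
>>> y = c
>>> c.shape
(11, 5, 23, 23)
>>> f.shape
()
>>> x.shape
(5, 23, 23)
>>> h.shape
(5, 23)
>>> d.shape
(11, 5)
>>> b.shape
(23, 5, 11, 11)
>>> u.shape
(23, 11)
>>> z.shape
(11, 5, 23, 5)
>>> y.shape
(11, 5, 23, 23)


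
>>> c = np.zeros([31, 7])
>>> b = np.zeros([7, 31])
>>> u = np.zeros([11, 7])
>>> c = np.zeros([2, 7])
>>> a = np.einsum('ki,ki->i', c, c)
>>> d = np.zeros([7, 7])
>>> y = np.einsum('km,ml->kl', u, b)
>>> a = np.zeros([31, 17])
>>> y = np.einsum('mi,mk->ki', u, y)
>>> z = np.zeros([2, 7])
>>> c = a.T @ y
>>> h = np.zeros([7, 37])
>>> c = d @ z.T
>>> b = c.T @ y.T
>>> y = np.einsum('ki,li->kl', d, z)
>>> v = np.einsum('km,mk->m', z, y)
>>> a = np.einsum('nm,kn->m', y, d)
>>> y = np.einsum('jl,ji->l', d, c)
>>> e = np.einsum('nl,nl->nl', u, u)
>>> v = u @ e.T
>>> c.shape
(7, 2)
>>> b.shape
(2, 31)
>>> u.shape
(11, 7)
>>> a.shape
(2,)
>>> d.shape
(7, 7)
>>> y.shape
(7,)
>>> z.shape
(2, 7)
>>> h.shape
(7, 37)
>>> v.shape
(11, 11)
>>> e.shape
(11, 7)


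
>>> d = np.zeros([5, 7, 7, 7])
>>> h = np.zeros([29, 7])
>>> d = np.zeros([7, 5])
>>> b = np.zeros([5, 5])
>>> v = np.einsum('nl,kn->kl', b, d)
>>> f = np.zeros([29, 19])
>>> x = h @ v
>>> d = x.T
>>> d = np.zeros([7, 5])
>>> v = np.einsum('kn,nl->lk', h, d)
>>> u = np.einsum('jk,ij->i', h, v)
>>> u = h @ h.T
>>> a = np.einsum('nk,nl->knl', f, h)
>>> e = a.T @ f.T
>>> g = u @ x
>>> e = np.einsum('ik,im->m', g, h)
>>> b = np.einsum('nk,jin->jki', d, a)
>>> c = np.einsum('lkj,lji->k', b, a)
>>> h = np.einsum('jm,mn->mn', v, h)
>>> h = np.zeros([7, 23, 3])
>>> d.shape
(7, 5)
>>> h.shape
(7, 23, 3)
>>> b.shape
(19, 5, 29)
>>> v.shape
(5, 29)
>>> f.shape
(29, 19)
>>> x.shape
(29, 5)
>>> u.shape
(29, 29)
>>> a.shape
(19, 29, 7)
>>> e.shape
(7,)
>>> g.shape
(29, 5)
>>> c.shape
(5,)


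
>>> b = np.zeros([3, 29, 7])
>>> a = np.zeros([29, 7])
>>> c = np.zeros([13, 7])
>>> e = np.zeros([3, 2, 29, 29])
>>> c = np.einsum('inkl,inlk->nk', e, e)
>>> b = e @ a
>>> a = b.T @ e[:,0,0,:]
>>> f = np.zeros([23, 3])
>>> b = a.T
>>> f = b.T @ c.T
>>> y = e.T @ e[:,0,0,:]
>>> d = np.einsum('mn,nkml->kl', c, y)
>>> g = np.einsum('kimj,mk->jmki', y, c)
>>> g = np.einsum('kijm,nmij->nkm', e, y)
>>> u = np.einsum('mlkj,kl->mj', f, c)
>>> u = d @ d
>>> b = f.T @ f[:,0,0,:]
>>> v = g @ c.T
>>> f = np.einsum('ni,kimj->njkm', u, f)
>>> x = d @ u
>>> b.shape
(2, 2, 29, 2)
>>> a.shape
(7, 29, 2, 29)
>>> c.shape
(2, 29)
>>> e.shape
(3, 2, 29, 29)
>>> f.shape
(29, 2, 7, 2)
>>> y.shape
(29, 29, 2, 29)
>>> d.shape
(29, 29)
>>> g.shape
(29, 3, 29)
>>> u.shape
(29, 29)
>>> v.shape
(29, 3, 2)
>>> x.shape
(29, 29)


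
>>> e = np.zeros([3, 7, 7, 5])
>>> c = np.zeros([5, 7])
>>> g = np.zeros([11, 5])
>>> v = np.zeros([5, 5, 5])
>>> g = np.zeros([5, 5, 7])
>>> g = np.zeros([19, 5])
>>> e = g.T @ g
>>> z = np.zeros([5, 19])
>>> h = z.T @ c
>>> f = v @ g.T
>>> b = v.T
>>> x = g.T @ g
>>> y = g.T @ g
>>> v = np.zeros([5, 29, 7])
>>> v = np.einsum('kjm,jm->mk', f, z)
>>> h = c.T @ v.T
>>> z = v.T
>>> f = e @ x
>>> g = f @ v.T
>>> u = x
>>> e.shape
(5, 5)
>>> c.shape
(5, 7)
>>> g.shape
(5, 19)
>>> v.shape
(19, 5)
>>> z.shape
(5, 19)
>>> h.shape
(7, 19)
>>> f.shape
(5, 5)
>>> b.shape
(5, 5, 5)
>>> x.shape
(5, 5)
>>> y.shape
(5, 5)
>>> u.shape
(5, 5)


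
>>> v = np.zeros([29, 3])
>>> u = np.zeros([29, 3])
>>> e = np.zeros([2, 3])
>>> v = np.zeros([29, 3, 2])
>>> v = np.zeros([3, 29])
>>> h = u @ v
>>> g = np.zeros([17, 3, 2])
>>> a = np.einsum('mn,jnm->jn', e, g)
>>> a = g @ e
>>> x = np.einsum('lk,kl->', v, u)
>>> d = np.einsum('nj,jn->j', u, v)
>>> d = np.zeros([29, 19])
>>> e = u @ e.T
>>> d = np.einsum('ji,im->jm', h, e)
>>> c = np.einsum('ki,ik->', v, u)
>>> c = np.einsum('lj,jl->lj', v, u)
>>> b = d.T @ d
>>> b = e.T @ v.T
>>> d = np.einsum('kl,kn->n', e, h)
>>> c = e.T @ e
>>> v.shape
(3, 29)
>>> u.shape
(29, 3)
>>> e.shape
(29, 2)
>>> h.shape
(29, 29)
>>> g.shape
(17, 3, 2)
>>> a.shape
(17, 3, 3)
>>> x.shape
()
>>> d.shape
(29,)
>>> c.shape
(2, 2)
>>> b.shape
(2, 3)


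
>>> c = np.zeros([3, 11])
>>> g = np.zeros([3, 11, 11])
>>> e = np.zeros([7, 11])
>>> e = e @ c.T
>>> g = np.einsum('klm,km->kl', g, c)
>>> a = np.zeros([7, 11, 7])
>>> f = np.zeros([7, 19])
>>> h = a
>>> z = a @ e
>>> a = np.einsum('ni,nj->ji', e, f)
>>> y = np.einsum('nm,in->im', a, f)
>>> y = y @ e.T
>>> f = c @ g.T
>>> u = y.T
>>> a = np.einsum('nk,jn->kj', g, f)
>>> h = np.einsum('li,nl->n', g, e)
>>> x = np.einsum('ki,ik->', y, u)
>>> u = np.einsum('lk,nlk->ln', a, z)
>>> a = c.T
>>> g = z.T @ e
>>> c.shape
(3, 11)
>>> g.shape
(3, 11, 3)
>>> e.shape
(7, 3)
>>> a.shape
(11, 3)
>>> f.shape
(3, 3)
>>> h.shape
(7,)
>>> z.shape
(7, 11, 3)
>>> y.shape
(7, 7)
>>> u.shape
(11, 7)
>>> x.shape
()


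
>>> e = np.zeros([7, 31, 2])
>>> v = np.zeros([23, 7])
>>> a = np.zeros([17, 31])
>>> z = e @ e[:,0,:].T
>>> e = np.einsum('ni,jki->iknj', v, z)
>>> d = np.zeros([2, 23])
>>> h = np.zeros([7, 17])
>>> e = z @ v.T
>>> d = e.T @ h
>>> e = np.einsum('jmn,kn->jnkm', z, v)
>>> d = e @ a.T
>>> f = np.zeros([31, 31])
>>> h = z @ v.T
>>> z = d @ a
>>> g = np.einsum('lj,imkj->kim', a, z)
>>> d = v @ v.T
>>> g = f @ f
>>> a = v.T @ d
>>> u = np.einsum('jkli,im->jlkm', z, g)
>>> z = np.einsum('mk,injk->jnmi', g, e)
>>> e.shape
(7, 7, 23, 31)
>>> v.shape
(23, 7)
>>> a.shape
(7, 23)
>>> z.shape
(23, 7, 31, 7)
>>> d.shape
(23, 23)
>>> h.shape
(7, 31, 23)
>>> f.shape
(31, 31)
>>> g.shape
(31, 31)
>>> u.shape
(7, 23, 7, 31)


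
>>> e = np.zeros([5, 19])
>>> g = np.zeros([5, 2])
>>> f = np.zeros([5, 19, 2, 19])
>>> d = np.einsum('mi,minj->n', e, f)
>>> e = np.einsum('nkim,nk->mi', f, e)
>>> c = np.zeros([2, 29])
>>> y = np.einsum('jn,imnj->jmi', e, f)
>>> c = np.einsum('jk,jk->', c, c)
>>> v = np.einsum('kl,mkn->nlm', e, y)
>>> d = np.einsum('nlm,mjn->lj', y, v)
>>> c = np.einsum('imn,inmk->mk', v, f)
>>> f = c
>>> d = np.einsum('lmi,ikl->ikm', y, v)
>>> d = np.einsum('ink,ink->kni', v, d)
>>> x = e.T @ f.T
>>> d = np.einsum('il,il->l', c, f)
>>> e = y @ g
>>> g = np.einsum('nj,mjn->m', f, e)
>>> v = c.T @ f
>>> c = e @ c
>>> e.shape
(19, 19, 2)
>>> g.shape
(19,)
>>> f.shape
(2, 19)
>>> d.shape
(19,)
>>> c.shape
(19, 19, 19)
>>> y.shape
(19, 19, 5)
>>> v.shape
(19, 19)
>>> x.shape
(2, 2)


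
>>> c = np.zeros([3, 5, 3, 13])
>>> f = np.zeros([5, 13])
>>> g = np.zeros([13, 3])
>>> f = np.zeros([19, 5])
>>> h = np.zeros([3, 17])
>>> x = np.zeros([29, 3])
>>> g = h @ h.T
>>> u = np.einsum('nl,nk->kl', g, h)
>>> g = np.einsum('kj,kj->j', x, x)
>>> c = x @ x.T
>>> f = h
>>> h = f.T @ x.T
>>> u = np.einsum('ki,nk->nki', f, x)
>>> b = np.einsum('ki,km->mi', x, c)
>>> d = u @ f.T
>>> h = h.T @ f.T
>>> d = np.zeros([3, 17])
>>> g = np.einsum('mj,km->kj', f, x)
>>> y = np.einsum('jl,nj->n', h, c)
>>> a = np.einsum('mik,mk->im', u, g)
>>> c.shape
(29, 29)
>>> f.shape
(3, 17)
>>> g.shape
(29, 17)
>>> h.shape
(29, 3)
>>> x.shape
(29, 3)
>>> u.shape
(29, 3, 17)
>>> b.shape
(29, 3)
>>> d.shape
(3, 17)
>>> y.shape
(29,)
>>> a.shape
(3, 29)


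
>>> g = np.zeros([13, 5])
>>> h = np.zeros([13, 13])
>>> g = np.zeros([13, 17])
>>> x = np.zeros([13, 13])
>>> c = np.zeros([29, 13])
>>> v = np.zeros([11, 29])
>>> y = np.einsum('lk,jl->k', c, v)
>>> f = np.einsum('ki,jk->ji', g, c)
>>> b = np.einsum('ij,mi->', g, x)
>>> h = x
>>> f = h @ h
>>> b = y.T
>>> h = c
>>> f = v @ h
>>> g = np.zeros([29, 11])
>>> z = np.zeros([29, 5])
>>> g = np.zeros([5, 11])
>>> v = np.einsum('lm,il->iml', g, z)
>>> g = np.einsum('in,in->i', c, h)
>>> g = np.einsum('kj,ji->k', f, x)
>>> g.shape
(11,)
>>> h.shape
(29, 13)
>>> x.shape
(13, 13)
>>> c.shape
(29, 13)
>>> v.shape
(29, 11, 5)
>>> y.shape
(13,)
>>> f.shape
(11, 13)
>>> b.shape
(13,)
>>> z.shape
(29, 5)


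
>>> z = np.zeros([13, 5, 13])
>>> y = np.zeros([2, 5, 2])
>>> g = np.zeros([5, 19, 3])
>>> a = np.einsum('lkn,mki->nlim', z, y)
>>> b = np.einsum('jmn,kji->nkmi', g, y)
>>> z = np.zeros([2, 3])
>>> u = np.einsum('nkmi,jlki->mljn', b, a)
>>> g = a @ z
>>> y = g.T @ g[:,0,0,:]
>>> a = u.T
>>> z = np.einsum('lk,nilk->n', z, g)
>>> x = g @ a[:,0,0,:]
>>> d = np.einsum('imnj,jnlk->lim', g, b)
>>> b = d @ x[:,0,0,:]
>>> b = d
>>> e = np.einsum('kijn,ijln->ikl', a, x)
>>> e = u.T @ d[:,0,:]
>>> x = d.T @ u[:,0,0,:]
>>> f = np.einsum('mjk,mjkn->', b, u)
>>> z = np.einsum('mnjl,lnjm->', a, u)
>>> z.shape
()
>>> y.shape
(3, 2, 13, 3)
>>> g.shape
(13, 13, 2, 3)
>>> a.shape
(3, 13, 13, 19)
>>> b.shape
(19, 13, 13)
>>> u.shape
(19, 13, 13, 3)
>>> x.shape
(13, 13, 3)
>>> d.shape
(19, 13, 13)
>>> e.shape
(3, 13, 13, 13)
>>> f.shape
()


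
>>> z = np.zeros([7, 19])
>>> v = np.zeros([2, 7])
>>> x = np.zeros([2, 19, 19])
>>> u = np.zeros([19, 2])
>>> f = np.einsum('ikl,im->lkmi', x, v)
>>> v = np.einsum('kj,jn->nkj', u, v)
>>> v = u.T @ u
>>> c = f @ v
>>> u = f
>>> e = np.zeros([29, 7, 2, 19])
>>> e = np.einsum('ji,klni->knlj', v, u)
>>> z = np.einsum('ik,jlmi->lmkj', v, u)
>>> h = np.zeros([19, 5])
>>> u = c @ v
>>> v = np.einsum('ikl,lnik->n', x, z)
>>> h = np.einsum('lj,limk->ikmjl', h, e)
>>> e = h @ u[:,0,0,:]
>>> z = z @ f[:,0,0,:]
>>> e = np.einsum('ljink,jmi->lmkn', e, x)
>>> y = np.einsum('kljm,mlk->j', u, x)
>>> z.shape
(19, 7, 2, 2)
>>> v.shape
(7,)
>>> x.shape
(2, 19, 19)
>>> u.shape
(19, 19, 7, 2)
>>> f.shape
(19, 19, 7, 2)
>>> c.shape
(19, 19, 7, 2)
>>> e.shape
(7, 19, 2, 5)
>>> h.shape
(7, 2, 19, 5, 19)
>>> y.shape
(7,)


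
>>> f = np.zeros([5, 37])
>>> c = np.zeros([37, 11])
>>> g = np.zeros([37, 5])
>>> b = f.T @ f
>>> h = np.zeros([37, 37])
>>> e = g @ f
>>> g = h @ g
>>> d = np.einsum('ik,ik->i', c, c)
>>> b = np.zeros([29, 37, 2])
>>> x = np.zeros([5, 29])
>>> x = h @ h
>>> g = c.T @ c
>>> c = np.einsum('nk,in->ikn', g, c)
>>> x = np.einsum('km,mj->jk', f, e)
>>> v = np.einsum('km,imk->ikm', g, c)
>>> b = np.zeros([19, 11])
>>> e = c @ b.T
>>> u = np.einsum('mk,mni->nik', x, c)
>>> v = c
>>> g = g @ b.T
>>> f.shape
(5, 37)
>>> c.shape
(37, 11, 11)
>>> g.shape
(11, 19)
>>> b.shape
(19, 11)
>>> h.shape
(37, 37)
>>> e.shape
(37, 11, 19)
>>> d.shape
(37,)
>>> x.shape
(37, 5)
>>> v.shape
(37, 11, 11)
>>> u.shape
(11, 11, 5)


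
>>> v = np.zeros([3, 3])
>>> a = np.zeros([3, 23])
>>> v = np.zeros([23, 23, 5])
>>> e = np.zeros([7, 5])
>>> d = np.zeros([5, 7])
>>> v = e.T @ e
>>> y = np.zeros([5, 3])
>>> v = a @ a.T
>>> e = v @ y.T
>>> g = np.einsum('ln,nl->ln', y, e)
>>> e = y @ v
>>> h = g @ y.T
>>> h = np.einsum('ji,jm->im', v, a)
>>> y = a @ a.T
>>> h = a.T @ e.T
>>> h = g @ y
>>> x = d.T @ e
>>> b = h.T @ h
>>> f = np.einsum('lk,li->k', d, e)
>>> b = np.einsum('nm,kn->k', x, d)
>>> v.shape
(3, 3)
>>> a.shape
(3, 23)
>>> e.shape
(5, 3)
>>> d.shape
(5, 7)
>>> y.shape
(3, 3)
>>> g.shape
(5, 3)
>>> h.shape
(5, 3)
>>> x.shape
(7, 3)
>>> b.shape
(5,)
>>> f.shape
(7,)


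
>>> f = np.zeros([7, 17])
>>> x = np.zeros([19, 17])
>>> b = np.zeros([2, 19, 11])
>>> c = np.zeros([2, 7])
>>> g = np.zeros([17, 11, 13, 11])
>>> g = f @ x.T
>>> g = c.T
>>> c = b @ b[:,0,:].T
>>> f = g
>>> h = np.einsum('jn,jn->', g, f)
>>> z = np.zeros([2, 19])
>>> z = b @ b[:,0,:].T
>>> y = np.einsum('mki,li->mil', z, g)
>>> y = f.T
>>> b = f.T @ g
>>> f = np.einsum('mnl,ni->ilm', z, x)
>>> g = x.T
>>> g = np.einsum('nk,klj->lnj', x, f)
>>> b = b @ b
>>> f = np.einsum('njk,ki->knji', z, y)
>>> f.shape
(2, 2, 19, 7)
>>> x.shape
(19, 17)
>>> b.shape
(2, 2)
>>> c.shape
(2, 19, 2)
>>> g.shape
(2, 19, 2)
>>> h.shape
()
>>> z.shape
(2, 19, 2)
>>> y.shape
(2, 7)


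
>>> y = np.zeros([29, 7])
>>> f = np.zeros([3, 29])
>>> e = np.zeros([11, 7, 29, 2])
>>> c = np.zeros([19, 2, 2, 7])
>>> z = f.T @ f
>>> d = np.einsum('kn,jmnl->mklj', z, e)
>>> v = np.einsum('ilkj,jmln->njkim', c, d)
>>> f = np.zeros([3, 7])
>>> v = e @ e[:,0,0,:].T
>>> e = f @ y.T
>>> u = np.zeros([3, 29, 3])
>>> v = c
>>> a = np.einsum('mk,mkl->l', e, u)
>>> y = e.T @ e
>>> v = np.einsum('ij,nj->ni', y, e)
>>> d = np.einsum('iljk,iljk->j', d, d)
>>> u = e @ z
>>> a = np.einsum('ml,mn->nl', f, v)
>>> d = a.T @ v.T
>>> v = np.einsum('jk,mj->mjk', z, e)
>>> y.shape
(29, 29)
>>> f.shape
(3, 7)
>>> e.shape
(3, 29)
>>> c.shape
(19, 2, 2, 7)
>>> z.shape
(29, 29)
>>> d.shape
(7, 3)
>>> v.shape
(3, 29, 29)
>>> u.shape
(3, 29)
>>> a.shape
(29, 7)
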